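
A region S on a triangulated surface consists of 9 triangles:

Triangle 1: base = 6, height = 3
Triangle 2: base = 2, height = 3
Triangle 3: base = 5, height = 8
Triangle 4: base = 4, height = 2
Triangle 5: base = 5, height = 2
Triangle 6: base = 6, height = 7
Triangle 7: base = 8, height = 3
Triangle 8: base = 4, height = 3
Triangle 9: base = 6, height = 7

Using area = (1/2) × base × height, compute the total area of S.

(1/2)×6×3 + (1/2)×2×3 + (1/2)×5×8 + (1/2)×4×2 + (1/2)×5×2 + (1/2)×6×7 + (1/2)×8×3 + (1/2)×4×3 + (1/2)×6×7 = 101.0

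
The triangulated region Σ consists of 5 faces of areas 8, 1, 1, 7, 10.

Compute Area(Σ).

8 + 1 + 1 + 7 + 10 = 27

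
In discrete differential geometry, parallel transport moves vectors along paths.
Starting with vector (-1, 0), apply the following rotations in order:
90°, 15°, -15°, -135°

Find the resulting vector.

Total rotation: 90° + 15° + (-15°) + (-135°) = -45°. Final vector: (-0.7071, 0.7071)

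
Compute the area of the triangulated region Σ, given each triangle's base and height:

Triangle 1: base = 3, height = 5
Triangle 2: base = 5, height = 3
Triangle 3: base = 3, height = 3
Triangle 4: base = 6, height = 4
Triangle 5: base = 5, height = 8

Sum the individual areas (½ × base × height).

(1/2)×3×5 + (1/2)×5×3 + (1/2)×3×3 + (1/2)×6×4 + (1/2)×5×8 = 51.5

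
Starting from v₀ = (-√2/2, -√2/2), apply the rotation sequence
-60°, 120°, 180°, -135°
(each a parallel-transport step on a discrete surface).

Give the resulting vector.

Total rotation: (-60°) + 120° + 180° + (-135°) = 105°. Final vector: (0.8660, -0.5000)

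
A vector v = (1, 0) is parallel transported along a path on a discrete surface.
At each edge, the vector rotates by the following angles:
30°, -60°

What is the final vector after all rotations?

Total rotation: 30° + (-60°) = -30°. Final vector: (0.8660, -0.5000)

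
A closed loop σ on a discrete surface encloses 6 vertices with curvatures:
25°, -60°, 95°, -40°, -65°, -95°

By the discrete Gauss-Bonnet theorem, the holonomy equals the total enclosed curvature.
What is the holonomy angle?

Holonomy = total enclosed curvature = 25° + (-60°) + 95° + (-40°) + (-65°) + (-95°) = -140°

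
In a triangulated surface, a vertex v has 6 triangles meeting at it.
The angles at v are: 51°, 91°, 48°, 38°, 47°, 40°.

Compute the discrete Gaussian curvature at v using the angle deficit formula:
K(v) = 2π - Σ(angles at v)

Sum of angles = 315°. K = 360° - 315° = 45° = π/4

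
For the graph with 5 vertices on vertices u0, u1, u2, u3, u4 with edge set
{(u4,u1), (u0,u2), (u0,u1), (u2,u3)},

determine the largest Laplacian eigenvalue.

Degrees: deg(u0) = 2, deg(u1) = 2, deg(u2) = 2, deg(u3) = 1, deg(u4) = 1.
L = D − A with rows/columns ordered (u0, u1, u2, u3, u4):
  [ 2, -1, -1,  0,  0]
  [-1,  2,  0,  0, -1]
  [-1,  0,  2, -1,  0]
  [ 0,  0, -1,  1,  0]
  [ 0, -1,  0,  0,  1]
Characteristic polynomial: det(λI − L) = λ(λ² − 3λ + 1)(λ² − 5λ + 5).
Roots: λ = 0; (λ² − 3λ + 1) = 0 ⇒ λ = (3 ± √5)/2 ≈ 0.382, 2.618; (λ² − 5λ + 5) = 0 ⇒ λ = (5 ± √5)/2 ≈ 1.382, 3.618.
(Check: the roots sum (with multiplicity) to 8, matching trace L = Σdeg = 2·4 = 8.)
Laplacian eigenvalues: [0.0, 0.382, 1.382, 2.618, 3.618]. Largest eigenvalue (spectral radius) = 3.618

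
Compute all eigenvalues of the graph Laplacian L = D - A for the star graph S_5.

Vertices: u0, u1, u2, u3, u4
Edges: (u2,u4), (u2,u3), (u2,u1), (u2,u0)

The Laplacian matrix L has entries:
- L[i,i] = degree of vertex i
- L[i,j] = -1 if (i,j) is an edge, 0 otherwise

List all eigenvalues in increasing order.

The star S_5 is the complete bipartite graph K_{1,4} (one hub of degree 4, 4 leaves of degree 1). The Laplacian spectrum of K_{p,q} is 0, p (multiplicity q−1), q (multiplicity p−1), p+q. With p = 1, q = 4: 0 once, 1 with multiplicity 3, and 5 once. (Check: trace L = sum of degrees = 8 = 3·1 + 5.)
Laplacian eigenvalues (increasing order): [0.0, 1.0, 1.0, 1.0, 5.0]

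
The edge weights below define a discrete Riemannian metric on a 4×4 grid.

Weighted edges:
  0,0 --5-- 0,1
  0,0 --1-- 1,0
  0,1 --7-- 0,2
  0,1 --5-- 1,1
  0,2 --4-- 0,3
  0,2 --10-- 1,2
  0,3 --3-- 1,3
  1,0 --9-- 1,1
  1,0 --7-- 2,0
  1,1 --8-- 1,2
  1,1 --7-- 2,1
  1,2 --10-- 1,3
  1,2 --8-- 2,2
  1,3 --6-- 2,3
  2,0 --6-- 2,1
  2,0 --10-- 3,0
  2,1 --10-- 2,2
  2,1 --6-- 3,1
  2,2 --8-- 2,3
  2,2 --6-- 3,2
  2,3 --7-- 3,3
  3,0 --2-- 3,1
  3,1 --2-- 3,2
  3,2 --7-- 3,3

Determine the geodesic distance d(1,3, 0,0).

Shortest path: 1,3 → 0,3 → 0,2 → 0,1 → 0,0, total weight = 19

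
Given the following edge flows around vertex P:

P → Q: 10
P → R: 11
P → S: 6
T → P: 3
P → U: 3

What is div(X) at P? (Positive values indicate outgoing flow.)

Divergence = sum of outgoing flows = 10 + 11 + 6 + (-3) + 3 = 27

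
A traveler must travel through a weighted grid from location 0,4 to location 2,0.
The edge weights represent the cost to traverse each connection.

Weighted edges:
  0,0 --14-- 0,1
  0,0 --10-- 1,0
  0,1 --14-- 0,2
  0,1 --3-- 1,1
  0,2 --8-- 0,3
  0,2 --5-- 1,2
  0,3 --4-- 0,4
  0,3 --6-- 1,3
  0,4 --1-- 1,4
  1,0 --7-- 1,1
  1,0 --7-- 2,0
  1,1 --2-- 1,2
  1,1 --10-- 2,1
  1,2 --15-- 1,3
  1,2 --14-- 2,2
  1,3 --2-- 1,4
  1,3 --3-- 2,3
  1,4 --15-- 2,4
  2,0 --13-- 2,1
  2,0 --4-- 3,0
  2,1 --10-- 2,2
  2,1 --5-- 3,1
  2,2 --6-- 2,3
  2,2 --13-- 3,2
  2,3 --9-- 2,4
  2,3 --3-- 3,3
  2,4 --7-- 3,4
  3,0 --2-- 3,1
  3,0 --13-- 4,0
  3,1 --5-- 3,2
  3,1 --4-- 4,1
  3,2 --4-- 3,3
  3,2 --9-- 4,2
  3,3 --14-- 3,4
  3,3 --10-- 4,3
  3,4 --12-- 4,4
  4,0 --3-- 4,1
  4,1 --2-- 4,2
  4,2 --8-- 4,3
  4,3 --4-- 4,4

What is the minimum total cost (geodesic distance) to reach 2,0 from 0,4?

Shortest path: 0,4 → 1,4 → 1,3 → 2,3 → 3,3 → 3,2 → 3,1 → 3,0 → 2,0, total weight = 24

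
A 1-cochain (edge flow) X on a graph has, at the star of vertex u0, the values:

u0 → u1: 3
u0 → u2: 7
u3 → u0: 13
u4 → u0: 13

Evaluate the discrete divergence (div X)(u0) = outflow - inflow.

Divergence = sum of outgoing flows = 3 + 7 + (-13) + (-13) = -16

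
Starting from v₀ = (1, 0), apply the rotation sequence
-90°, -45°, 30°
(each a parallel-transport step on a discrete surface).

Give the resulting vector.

Total rotation: (-90°) + (-45°) + 30° = -105°. Final vector: (-0.2588, -0.9659)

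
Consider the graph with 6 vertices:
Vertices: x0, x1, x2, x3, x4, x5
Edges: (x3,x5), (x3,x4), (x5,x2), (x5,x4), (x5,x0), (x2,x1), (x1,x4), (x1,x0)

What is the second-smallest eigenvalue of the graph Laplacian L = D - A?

Degrees: deg(x0) = 2, deg(x1) = 3, deg(x2) = 2, deg(x3) = 2, deg(x4) = 3, deg(x5) = 4.
L = D − A with rows/columns ordered (x0, x1, x2, x3, x4, x5):
  [ 2, -1,  0,  0,  0, -1]
  [-1,  3, -1,  0, -1,  0]
  [ 0, -1,  2,  0,  0, -1]
  [ 0,  0,  0,  2, -1, -1]
  [ 0, -1,  0, -1,  3, -1]
  [-1,  0, -1, -1, -1,  4]
Characteristic polynomial: det(λI − L) = λ(λ² − 7λ + 8)(λ − 2)(λ − 3)(λ − 4).
Roots: λ = 0; (λ² − 7λ + 8) = 0 ⇒ λ = (7 ± √17)/2 ≈ 1.4384, 5.5616; (λ − 2) = 0 ⇒ λ = 2; (λ − 3) = 0 ⇒ λ = 3; (λ − 4) = 0 ⇒ λ = 4.
(Check: the roots sum (with multiplicity) to 16, matching trace L = Σdeg = 2·8 = 16.)
Laplacian eigenvalues: [0.0, 1.4384, 2.0, 3.0, 4.0, 5.5616]. Algebraic connectivity (smallest non-zero eigenvalue) = 1.4384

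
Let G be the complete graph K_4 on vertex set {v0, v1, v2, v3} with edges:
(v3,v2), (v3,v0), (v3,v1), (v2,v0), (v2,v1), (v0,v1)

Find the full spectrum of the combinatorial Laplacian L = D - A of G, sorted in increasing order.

For the complete graph K_n, L = nI − J (J = all-ones matrix). J has eigenvalues n (once, eigenvector 𝟙) and 0 (multiplicity n−1), so L has eigenvalues 0 (once) and n (multiplicity n−1). Here n = 4: eigenvalue 0 once and 4 with multiplicity 3.
Laplacian eigenvalues (increasing order): [0.0, 4.0, 4.0, 4.0]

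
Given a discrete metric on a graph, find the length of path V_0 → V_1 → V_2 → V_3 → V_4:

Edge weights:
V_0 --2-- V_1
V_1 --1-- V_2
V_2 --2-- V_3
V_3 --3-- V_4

Arc length = 2 + 1 + 2 + 3 = 8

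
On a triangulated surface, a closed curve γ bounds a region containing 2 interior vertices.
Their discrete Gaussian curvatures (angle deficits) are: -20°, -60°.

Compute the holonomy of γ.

Holonomy = total enclosed curvature = (-20°) + (-60°) = -80°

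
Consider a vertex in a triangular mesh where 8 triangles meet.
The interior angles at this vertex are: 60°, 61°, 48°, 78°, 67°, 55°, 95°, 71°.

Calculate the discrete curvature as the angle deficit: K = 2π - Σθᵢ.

Sum of angles = 535°. K = 360° - 535° = -175° = -35π/36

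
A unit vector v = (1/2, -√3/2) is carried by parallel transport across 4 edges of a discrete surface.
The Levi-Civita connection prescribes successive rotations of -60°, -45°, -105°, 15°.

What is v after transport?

Total rotation: (-60°) + (-45°) + (-105°) + 15° = -195° ≡ 165° (mod 360°). Final vector: (-0.2588, 0.9659)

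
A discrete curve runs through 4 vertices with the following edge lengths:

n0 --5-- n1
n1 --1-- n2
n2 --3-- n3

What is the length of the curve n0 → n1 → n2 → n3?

Arc length = 5 + 1 + 3 = 9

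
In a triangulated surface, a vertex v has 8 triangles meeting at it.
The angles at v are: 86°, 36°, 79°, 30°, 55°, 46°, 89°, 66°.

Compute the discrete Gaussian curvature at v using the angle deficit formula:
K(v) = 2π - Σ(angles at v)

Sum of angles = 487°. K = 360° - 487° = -127° = -127π/180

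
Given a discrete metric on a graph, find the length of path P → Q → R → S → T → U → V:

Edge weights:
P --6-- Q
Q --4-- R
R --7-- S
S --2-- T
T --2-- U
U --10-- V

Arc length = 6 + 4 + 7 + 2 + 2 + 10 = 31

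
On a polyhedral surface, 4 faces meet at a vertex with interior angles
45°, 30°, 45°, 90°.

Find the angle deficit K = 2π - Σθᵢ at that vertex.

Sum of angles = 210°. K = 360° - 210° = 150° = 5π/6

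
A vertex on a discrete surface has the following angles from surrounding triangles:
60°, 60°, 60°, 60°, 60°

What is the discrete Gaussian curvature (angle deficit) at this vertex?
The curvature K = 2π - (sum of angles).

Sum of angles = 300°. K = 360° - 300° = 60°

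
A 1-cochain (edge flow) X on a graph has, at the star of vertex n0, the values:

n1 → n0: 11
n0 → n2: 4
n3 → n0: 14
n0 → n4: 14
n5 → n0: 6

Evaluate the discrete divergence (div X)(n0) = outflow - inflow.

Divergence = sum of outgoing flows = (-11) + 4 + (-14) + 14 + (-6) = -13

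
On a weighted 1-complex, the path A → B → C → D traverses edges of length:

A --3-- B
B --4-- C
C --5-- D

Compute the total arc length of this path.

Arc length = 3 + 4 + 5 = 12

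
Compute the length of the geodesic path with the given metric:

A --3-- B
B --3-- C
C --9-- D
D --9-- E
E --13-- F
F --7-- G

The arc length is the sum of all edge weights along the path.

Arc length = 3 + 3 + 9 + 9 + 13 + 7 = 44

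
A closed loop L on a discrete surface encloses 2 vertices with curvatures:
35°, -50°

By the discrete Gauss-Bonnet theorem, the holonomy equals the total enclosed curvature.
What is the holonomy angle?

Holonomy = total enclosed curvature = 35° + (-50°) = -15°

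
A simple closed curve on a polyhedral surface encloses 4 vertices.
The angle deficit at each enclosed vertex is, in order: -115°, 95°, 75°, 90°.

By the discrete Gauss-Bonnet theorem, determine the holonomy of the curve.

Holonomy = total enclosed curvature = (-115°) + 95° + 75° + 90° = 145°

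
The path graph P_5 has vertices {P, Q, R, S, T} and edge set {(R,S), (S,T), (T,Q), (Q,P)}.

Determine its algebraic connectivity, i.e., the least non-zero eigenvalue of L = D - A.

The path graph P_n has Laplacian eigenvalues λ_k = 2 − 2cos(kπ/n), k = 0, 1, …, n−1. Here n = 5:
k=0: 2 − 2cos(0) = 0.0; k=1: 2 − 2cos(π/5) = 0.382; k=2: 2 − 2cos(2π/5) = 1.382; k=3: 2 − 2cos(3π/5) = 2.618; k=4: 2 − 2cos(4π/5) = 3.618.
Laplacian eigenvalues: [0.0, 0.382, 1.382, 2.618, 3.618]. Algebraic connectivity (smallest non-zero eigenvalue) = 0.382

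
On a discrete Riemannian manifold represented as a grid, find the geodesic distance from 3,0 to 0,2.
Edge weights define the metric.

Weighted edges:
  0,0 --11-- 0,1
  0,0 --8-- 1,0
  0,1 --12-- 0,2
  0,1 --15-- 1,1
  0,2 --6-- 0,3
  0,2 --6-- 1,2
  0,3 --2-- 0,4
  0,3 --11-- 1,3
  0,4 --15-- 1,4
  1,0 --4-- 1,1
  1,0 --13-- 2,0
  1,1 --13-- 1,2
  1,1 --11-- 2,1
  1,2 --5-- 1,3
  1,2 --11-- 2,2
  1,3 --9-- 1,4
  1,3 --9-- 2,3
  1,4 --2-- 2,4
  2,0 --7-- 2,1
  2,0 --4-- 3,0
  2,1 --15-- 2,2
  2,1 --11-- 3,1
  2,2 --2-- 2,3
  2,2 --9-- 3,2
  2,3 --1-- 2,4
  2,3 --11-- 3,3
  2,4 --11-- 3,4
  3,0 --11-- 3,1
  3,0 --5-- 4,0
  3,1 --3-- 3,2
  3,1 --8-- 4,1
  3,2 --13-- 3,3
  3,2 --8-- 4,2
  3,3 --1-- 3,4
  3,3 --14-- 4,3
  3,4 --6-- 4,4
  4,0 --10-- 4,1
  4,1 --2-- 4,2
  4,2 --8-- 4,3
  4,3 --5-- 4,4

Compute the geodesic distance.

Shortest path: 3,0 → 2,0 → 1,0 → 1,1 → 1,2 → 0,2, total weight = 40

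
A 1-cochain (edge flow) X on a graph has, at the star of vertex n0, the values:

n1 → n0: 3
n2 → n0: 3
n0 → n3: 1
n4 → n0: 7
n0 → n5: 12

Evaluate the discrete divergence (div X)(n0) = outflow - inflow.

Divergence = sum of outgoing flows = (-3) + (-3) + 1 + (-7) + 12 = 0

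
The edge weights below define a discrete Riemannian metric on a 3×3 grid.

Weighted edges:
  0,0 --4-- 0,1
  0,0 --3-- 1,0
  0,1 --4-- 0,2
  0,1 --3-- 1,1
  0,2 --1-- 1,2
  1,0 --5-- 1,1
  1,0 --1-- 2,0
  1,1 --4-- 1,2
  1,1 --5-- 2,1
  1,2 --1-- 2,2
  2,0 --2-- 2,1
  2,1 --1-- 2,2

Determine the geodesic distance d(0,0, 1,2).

Shortest path: 0,0 → 1,0 → 2,0 → 2,1 → 2,2 → 1,2, total weight = 8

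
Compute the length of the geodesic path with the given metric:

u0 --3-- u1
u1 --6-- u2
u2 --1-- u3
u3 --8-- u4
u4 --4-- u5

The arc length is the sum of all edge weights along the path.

Arc length = 3 + 6 + 1 + 8 + 4 = 22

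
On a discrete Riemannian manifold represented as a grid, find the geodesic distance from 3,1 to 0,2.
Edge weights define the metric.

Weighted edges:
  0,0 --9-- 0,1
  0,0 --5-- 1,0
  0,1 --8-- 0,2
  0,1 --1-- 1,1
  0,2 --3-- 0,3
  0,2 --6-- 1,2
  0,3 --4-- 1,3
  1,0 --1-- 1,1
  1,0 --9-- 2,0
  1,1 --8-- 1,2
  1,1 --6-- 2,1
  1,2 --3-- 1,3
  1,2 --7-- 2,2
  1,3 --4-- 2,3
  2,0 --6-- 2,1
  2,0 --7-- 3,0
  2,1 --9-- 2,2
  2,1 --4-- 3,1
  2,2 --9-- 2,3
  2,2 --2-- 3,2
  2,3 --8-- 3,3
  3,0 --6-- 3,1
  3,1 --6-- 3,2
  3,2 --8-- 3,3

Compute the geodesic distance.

Shortest path: 3,1 → 2,1 → 1,1 → 0,1 → 0,2, total weight = 19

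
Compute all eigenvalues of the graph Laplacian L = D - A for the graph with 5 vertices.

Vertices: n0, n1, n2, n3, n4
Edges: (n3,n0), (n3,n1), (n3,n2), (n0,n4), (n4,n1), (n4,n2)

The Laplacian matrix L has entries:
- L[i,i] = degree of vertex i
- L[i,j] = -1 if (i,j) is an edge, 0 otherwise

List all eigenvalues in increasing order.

Degrees: deg(n0) = 2, deg(n1) = 2, deg(n2) = 2, deg(n3) = 3, deg(n4) = 3.
L = D − A with rows/columns ordered (n0, n1, n2, n3, n4):
  [ 2,  0,  0, -1, -1]
  [ 0,  2,  0, -1, -1]
  [ 0,  0,  2, -1, -1]
  [-1, -1, -1,  3,  0]
  [-1, -1, -1,  0,  3]
Characteristic polynomial: det(λI − L) = λ(λ − 2)²(λ − 3)(λ − 5).
Roots: λ = 0; (λ − 2) = 0 ⇒ λ = 2 (multiplicity 2); (λ − 3) = 0 ⇒ λ = 3; (λ − 5) = 0 ⇒ λ = 5.
(Check: the roots sum (with multiplicity) to 12, matching trace L = Σdeg = 2·6 = 12.)
Laplacian eigenvalues (increasing order): [0.0, 2.0, 2.0, 3.0, 5.0]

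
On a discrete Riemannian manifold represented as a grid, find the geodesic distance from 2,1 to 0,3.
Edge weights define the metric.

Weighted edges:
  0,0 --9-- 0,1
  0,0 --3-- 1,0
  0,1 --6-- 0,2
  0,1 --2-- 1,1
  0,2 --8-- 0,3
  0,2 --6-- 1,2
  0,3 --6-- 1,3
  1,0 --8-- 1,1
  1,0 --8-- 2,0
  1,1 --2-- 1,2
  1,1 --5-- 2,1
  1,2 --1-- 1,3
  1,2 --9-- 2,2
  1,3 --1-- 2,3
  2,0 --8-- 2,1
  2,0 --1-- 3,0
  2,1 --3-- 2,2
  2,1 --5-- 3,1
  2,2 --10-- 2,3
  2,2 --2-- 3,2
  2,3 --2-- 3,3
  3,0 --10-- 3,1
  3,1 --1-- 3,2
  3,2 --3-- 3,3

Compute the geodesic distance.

Shortest path: 2,1 → 1,1 → 1,2 → 1,3 → 0,3, total weight = 14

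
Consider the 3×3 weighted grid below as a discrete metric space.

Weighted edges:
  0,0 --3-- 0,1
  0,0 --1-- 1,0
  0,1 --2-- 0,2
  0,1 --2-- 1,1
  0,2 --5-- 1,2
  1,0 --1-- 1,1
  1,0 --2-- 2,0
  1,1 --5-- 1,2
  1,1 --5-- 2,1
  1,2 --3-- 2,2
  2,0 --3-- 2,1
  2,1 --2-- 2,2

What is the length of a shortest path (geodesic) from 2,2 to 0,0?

Shortest path: 2,2 → 2,1 → 2,0 → 1,0 → 0,0, total weight = 8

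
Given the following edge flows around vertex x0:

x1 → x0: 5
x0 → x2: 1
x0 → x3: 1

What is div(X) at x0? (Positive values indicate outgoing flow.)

Divergence = sum of outgoing flows = (-5) + 1 + 1 = -3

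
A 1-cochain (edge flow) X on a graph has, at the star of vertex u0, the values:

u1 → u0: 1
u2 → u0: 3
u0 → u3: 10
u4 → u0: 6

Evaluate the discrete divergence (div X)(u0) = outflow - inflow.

Divergence = sum of outgoing flows = (-1) + (-3) + 10 + (-6) = 0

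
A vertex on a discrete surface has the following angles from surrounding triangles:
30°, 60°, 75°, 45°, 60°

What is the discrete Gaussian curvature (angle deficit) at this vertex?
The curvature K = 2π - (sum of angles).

Sum of angles = 270°. K = 360° - 270° = 90° = π/2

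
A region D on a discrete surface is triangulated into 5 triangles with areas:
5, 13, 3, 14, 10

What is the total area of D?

5 + 13 + 3 + 14 + 10 = 45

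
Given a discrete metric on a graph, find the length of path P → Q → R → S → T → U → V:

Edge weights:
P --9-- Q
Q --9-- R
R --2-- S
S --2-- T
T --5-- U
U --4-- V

Arc length = 9 + 9 + 2 + 2 + 5 + 4 = 31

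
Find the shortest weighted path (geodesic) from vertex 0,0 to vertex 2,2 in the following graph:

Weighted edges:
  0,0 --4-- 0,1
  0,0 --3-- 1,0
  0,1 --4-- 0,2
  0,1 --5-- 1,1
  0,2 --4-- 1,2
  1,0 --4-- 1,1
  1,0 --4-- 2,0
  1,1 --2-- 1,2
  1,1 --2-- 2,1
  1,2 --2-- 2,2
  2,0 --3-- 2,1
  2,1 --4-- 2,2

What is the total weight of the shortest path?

Shortest path: 0,0 → 1,0 → 1,1 → 1,2 → 2,2, total weight = 11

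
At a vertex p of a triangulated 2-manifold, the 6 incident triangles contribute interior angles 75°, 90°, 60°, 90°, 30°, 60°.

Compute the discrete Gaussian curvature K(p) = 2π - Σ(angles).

Sum of angles = 405°. K = 360° - 405° = -45° = -π/4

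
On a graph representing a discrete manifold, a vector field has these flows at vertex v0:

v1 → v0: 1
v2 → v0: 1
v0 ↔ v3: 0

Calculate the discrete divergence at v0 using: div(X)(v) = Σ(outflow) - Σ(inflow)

Divergence = sum of outgoing flows = (-1) + (-1) + 0 = -2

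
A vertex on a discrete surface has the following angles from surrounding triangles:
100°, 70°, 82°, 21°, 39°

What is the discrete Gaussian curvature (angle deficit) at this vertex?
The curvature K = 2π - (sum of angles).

Sum of angles = 312°. K = 360° - 312° = 48° = 4π/15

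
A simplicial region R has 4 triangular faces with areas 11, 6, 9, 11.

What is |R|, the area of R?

11 + 6 + 9 + 11 = 37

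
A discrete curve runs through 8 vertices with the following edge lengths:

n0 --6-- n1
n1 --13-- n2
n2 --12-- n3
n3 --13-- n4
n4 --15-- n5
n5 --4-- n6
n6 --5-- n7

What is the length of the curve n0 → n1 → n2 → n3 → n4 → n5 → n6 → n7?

Arc length = 6 + 13 + 12 + 13 + 15 + 4 + 5 = 68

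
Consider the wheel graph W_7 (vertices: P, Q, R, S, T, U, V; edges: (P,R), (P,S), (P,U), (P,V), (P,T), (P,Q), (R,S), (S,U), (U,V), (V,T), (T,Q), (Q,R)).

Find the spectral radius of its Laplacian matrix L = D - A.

The wheel W_7 is the join K_1 ∨ C_6 (a hub joined to every vertex of a cycle of length 6). For a join G ∨ H (G on p vertices, H on q vertices) the Laplacian spectrum is 0, p+q, the eigenvalues of L(G) other than one 0 each shifted by +q, and the eigenvalues of L(H) other than one 0 each shifted by +p. With G = K_1 (p = 1, nothing left after dropping its 0) and H = C_6 (q = 6, eigenvalues 2 − 2cos(2πk/6), k = 0, …, 5; drop k = 0), the spectrum of W_7 is 0, 7, and 1 + (2 − 2cos(2πk/6)) = 3 − 2cos(2πk/6) for k = 1, …, 5:
k=1: 3 − 2cos(π/3) = 2.0; k=2: 3 − 2cos(2π/3) = 4.0; k=3: 3 − 2cos(π) = 5.0; k=4: 3 − 2cos(4π/3) = 4.0; k=5: 3 − 2cos(5π/3) = 2.0.
Laplacian eigenvalues: [0.0, 2.0, 2.0, 4.0, 4.0, 5.0, 7.0]. Largest eigenvalue (spectral radius) = 7.0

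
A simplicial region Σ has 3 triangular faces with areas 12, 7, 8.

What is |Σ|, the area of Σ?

12 + 7 + 8 = 27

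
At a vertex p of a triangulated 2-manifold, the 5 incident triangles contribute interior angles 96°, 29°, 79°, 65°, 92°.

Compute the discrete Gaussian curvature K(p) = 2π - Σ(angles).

Sum of angles = 361°. K = 360° - 361° = -1° = -π/180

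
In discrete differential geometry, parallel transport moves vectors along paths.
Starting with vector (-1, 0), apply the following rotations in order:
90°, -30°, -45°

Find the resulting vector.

Total rotation: 90° + (-30°) + (-45°) = 15°. Final vector: (-0.9659, -0.2588)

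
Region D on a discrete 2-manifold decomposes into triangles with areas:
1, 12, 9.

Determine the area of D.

1 + 12 + 9 = 22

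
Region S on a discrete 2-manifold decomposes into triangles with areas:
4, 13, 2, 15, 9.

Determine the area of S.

4 + 13 + 2 + 15 + 9 = 43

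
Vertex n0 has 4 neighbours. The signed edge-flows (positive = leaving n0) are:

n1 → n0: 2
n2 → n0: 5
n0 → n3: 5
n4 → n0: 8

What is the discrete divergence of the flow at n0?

Divergence = sum of outgoing flows = (-2) + (-5) + 5 + (-8) = -10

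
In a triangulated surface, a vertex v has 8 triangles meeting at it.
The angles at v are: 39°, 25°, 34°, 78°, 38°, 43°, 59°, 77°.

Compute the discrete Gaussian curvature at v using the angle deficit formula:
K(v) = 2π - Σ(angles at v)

Sum of angles = 393°. K = 360° - 393° = -33° = -11π/60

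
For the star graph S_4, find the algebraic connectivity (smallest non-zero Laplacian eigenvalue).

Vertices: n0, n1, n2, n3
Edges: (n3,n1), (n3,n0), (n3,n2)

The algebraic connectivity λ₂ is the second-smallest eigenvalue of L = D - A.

The star S_4 is the complete bipartite graph K_{1,3} (one hub of degree 3, 3 leaves of degree 1). The Laplacian spectrum of K_{p,q} is 0, p (multiplicity q−1), q (multiplicity p−1), p+q. With p = 1, q = 3: 0 once, 1 with multiplicity 2, and 4 once. (Check: trace L = sum of degrees = 6 = 2·1 + 4.)
Laplacian eigenvalues: [0.0, 1.0, 1.0, 4.0]. Algebraic connectivity (smallest non-zero eigenvalue) = 1.0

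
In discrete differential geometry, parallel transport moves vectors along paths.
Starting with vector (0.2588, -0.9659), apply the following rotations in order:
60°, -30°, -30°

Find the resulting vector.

Total rotation: 60° + (-30°) + (-30°) = 0°. Final vector: (0.2588, -0.9659)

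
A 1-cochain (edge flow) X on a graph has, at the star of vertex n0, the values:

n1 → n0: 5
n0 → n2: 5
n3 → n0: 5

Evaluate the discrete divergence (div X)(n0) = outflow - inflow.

Divergence = sum of outgoing flows = (-5) + 5 + (-5) = -5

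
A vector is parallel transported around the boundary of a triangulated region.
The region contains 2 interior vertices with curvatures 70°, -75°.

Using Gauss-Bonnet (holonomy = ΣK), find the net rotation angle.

Holonomy = total enclosed curvature = 70° + (-75°) = -5°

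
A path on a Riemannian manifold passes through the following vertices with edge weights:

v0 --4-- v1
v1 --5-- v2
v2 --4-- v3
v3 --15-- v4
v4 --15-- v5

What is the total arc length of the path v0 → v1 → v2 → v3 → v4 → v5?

Arc length = 4 + 5 + 4 + 15 + 15 = 43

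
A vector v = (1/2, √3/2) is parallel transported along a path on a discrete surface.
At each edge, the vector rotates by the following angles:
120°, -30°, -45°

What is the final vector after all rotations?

Total rotation: 120° + (-30°) + (-45°) = 45°. Final vector: (-0.2588, 0.9659)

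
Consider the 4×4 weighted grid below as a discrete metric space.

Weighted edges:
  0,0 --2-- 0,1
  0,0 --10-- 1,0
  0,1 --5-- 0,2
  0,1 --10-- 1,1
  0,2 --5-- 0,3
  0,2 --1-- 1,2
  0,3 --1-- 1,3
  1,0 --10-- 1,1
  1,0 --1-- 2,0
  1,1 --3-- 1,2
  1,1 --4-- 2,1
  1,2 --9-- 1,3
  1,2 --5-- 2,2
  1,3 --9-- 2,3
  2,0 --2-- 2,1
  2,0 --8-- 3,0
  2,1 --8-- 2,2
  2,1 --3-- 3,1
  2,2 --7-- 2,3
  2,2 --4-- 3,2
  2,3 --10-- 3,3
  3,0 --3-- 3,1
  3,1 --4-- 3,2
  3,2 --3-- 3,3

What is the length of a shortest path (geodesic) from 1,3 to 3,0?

Shortest path: 1,3 → 0,3 → 0,2 → 1,2 → 1,1 → 2,1 → 3,1 → 3,0, total weight = 20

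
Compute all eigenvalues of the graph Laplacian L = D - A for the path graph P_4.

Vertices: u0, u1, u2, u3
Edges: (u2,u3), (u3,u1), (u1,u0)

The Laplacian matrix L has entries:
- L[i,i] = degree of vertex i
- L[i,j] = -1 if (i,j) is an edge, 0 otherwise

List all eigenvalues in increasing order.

The path graph P_n has Laplacian eigenvalues λ_k = 2 − 2cos(kπ/n), k = 0, 1, …, n−1. Here n = 4:
k=0: 2 − 2cos(0) = 0.0; k=1: 2 − 2cos(π/4) = 0.5858; k=2: 2 − 2cos(π/2) = 2.0; k=3: 2 − 2cos(3π/4) = 3.4142.
Laplacian eigenvalues (increasing order): [0.0, 0.5858, 2.0, 3.4142]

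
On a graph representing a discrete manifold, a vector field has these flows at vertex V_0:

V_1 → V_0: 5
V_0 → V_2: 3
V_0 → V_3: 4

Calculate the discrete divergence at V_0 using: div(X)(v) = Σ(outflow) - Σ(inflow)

Divergence = sum of outgoing flows = (-5) + 3 + 4 = 2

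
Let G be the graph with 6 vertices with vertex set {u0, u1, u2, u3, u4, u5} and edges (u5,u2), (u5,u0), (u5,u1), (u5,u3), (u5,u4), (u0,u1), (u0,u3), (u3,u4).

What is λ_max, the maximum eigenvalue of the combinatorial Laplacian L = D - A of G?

Degrees: deg(u0) = 3, deg(u1) = 2, deg(u2) = 1, deg(u3) = 3, deg(u4) = 2, deg(u5) = 5.
L = D − A with rows/columns ordered (u0, u1, u2, u3, u4, u5):
  [ 3, -1,  0, -1,  0, -1]
  [-1,  2,  0,  0,  0, -1]
  [ 0,  0,  1,  0,  0, -1]
  [-1,  0,  0,  3, -1, -1]
  [ 0,  0,  0, -1,  2, -1]
  [-1, -1, -1, -1, -1,  5]
Characteristic polynomial: det(λI − L) = λ(λ − 1)(λ² − 6λ + 7)(λ − 3)(λ − 6).
Roots: λ = 0; (λ − 1) = 0 ⇒ λ = 1; (λ² − 6λ + 7) = 0 ⇒ λ = 3 ± √2 ≈ 1.5858, 4.4142; (λ − 3) = 0 ⇒ λ = 3; (λ − 6) = 0 ⇒ λ = 6.
(Check: the roots sum (with multiplicity) to 16, matching trace L = Σdeg = 2·8 = 16.)
Laplacian eigenvalues: [0.0, 1.0, 1.5858, 3.0, 4.4142, 6.0]. Largest eigenvalue (spectral radius) = 6.0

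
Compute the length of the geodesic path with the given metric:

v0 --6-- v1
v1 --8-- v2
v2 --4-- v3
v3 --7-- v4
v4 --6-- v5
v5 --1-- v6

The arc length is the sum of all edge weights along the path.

Arc length = 6 + 8 + 4 + 7 + 6 + 1 = 32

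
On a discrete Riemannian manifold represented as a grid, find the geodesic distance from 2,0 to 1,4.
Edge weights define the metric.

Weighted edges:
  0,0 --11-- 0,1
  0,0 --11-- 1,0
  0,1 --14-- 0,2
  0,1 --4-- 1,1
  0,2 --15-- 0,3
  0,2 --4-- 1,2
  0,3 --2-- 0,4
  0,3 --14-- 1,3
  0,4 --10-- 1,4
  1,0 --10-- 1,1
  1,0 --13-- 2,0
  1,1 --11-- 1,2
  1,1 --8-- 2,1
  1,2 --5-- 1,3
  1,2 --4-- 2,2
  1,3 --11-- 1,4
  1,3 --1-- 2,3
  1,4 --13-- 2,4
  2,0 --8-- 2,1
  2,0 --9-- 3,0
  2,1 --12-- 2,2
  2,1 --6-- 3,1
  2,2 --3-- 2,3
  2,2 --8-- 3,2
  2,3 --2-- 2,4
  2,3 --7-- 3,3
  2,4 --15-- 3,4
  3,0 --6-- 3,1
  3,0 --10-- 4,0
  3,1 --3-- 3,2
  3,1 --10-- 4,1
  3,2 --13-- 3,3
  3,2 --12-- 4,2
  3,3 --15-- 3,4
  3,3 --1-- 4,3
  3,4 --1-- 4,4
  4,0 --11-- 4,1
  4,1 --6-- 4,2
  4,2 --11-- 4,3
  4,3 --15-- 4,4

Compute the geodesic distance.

Shortest path: 2,0 → 2,1 → 2,2 → 2,3 → 1,3 → 1,4, total weight = 35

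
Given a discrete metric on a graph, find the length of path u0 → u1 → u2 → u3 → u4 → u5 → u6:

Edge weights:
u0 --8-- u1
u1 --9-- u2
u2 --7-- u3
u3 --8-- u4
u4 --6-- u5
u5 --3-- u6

Arc length = 8 + 9 + 7 + 8 + 6 + 3 = 41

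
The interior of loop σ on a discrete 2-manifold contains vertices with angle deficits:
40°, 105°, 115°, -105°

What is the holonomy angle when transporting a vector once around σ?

Holonomy = total enclosed curvature = 40° + 105° + 115° + (-105°) = 155°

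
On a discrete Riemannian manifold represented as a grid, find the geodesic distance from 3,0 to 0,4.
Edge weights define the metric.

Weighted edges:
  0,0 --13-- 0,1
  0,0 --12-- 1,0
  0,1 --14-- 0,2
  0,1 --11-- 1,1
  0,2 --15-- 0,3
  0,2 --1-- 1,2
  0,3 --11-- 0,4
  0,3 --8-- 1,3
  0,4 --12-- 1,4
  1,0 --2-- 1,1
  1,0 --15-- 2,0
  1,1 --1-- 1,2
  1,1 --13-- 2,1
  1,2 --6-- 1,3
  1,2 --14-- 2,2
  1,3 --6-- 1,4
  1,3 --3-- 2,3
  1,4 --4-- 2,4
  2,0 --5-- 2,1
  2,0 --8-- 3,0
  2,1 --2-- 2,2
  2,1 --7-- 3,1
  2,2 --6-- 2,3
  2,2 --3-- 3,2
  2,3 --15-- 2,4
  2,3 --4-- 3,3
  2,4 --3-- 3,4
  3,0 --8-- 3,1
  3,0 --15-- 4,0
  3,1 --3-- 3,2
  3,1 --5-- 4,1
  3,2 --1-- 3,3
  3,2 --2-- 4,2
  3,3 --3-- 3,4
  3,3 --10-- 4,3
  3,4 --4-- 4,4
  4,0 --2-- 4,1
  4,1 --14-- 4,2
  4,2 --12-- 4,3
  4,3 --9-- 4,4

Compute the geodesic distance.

Shortest path: 3,0 → 3,1 → 3,2 → 3,3 → 3,4 → 2,4 → 1,4 → 0,4, total weight = 34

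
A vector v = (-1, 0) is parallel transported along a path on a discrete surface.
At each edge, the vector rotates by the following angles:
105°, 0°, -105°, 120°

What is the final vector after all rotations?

Total rotation: 105° + 0° + (-105°) + 120° = 120°. Final vector: (0.5000, -0.8660)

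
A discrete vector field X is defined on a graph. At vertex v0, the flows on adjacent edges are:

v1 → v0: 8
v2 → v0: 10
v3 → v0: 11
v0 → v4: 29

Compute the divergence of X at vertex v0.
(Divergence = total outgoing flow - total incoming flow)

Divergence = sum of outgoing flows = (-8) + (-10) + (-11) + 29 = 0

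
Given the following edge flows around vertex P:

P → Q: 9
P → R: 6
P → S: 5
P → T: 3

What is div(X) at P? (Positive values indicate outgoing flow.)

Divergence = sum of outgoing flows = 9 + 6 + 5 + 3 = 23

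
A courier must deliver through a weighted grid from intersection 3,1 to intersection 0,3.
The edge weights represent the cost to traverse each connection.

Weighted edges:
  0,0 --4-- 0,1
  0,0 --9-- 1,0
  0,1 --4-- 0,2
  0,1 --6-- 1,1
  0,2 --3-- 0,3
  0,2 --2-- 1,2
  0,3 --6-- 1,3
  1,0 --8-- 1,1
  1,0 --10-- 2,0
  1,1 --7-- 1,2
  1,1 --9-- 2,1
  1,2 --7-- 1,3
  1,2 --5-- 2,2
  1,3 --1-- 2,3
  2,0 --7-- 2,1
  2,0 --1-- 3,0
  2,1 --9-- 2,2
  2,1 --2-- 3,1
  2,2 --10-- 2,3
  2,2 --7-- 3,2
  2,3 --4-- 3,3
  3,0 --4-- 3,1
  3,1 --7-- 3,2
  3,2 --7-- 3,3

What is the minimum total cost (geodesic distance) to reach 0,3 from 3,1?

Shortest path: 3,1 → 2,1 → 2,2 → 1,2 → 0,2 → 0,3, total weight = 21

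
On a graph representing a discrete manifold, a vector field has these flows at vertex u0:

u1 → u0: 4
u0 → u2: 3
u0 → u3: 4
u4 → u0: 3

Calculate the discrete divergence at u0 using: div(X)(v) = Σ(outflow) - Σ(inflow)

Divergence = sum of outgoing flows = (-4) + 3 + 4 + (-3) = 0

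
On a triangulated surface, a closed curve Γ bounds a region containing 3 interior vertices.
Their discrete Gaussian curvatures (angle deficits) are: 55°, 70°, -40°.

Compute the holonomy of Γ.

Holonomy = total enclosed curvature = 55° + 70° + (-40°) = 85°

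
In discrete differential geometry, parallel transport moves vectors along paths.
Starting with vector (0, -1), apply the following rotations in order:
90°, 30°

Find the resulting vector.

Total rotation: 90° + 30° = 120°. Final vector: (0.8660, 0.5000)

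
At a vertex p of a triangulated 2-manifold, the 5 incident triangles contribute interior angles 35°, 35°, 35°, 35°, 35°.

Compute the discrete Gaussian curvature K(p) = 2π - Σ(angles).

Sum of angles = 175°. K = 360° - 175° = 185°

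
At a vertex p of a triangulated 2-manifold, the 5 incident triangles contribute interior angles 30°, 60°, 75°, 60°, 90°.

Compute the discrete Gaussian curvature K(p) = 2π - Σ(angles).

Sum of angles = 315°. K = 360° - 315° = 45°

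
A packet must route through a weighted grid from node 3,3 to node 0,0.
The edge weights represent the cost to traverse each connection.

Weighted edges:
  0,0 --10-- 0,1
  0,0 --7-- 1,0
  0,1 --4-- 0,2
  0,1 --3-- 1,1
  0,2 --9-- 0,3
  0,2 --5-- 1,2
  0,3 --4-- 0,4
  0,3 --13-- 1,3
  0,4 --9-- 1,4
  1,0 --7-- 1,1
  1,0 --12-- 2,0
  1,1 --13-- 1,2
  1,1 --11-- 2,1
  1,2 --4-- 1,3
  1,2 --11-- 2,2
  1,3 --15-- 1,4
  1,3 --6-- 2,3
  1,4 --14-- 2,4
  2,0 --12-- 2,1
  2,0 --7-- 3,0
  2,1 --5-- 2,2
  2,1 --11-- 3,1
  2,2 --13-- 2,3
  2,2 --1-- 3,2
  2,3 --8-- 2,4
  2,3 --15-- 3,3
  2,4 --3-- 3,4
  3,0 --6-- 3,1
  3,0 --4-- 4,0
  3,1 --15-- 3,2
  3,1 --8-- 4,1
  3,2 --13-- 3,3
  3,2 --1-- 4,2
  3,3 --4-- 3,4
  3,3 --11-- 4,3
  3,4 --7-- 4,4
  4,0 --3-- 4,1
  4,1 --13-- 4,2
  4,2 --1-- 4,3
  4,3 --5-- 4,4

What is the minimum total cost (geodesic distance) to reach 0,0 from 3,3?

Shortest path: 3,3 → 3,2 → 2,2 → 2,1 → 1,1 → 0,1 → 0,0, total weight = 43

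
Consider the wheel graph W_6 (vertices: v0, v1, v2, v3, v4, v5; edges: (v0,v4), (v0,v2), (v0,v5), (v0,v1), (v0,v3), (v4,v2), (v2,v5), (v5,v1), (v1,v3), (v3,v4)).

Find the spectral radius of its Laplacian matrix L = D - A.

The wheel W_6 is the join K_1 ∨ C_5 (a hub joined to every vertex of a cycle of length 5). For a join G ∨ H (G on p vertices, H on q vertices) the Laplacian spectrum is 0, p+q, the eigenvalues of L(G) other than one 0 each shifted by +q, and the eigenvalues of L(H) other than one 0 each shifted by +p. With G = K_1 (p = 1, nothing left after dropping its 0) and H = C_5 (q = 5, eigenvalues 2 − 2cos(2πk/5), k = 0, …, 4; drop k = 0), the spectrum of W_6 is 0, 6, and 1 + (2 − 2cos(2πk/5)) = 3 − 2cos(2πk/5) for k = 1, …, 4:
k=1: 3 − 2cos(2π/5) = 2.382; k=2: 3 − 2cos(4π/5) = 4.618; k=3: 3 − 2cos(6π/5) = 4.618; k=4: 3 − 2cos(8π/5) = 2.382.
Laplacian eigenvalues: [0.0, 2.382, 2.382, 4.618, 4.618, 6.0]. Largest eigenvalue (spectral radius) = 6.0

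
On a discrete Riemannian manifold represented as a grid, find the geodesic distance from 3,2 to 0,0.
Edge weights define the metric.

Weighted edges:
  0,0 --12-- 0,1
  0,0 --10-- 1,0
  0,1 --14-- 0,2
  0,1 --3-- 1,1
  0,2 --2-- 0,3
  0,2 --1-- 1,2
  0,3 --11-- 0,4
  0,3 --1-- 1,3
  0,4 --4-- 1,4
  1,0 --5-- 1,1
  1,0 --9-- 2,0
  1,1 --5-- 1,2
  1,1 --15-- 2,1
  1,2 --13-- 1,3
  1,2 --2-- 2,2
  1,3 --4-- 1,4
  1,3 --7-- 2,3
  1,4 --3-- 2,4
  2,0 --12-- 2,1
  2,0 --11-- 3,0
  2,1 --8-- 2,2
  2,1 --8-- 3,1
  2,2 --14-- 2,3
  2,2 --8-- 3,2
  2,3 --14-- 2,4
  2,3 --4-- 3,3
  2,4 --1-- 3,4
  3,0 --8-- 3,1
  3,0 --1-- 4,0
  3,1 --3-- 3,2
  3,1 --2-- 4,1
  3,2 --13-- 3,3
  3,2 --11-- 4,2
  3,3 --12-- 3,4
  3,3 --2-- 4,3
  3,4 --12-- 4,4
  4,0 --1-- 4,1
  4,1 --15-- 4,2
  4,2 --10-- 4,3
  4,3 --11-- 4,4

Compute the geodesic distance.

Shortest path: 3,2 → 2,2 → 1,2 → 1,1 → 0,1 → 0,0, total weight = 30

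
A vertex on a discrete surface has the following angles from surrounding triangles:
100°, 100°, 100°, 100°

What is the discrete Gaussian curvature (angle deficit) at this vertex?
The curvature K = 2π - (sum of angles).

Sum of angles = 400°. K = 360° - 400° = -40° = -2π/9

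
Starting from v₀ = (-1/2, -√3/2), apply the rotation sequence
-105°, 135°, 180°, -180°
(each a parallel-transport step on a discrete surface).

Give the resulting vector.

Total rotation: (-105°) + 135° + 180° + (-180°) = 30°. Final vector: (0, -1)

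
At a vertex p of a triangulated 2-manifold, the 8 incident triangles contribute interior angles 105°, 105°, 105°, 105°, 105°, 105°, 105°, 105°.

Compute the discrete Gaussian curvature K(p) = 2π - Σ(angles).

Sum of angles = 840°. K = 360° - 840° = -480°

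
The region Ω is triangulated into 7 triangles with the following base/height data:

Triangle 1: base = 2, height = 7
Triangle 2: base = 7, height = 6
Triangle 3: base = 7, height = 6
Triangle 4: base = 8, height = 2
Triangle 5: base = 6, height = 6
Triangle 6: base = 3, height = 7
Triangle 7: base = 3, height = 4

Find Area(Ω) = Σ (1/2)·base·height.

(1/2)×2×7 + (1/2)×7×6 + (1/2)×7×6 + (1/2)×8×2 + (1/2)×6×6 + (1/2)×3×7 + (1/2)×3×4 = 91.5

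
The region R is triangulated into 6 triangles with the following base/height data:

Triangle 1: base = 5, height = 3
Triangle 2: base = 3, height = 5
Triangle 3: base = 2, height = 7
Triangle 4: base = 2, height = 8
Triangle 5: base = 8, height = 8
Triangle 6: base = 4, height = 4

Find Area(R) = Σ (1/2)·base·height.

(1/2)×5×3 + (1/2)×3×5 + (1/2)×2×7 + (1/2)×2×8 + (1/2)×8×8 + (1/2)×4×4 = 70.0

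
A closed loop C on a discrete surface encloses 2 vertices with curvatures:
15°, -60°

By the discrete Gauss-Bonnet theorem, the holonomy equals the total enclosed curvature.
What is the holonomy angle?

Holonomy = total enclosed curvature = 15° + (-60°) = -45°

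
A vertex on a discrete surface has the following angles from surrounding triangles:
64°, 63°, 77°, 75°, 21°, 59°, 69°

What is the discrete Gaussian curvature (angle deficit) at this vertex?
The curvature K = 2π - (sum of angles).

Sum of angles = 428°. K = 360° - 428° = -68° = -17π/45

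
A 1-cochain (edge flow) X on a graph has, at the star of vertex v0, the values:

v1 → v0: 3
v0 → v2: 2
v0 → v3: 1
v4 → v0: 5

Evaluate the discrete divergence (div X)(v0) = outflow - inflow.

Divergence = sum of outgoing flows = (-3) + 2 + 1 + (-5) = -5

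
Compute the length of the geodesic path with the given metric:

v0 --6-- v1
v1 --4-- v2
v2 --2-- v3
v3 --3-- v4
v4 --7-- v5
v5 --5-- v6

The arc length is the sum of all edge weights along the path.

Arc length = 6 + 4 + 2 + 3 + 7 + 5 = 27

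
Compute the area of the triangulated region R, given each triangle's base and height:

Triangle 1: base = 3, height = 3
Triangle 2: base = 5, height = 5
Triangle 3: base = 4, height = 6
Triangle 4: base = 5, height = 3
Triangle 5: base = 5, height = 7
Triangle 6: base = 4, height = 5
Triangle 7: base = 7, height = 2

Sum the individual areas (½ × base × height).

(1/2)×3×3 + (1/2)×5×5 + (1/2)×4×6 + (1/2)×5×3 + (1/2)×5×7 + (1/2)×4×5 + (1/2)×7×2 = 71.0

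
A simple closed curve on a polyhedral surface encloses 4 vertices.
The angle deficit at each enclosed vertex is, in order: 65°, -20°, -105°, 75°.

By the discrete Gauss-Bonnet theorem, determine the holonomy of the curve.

Holonomy = total enclosed curvature = 65° + (-20°) + (-105°) + 75° = 15°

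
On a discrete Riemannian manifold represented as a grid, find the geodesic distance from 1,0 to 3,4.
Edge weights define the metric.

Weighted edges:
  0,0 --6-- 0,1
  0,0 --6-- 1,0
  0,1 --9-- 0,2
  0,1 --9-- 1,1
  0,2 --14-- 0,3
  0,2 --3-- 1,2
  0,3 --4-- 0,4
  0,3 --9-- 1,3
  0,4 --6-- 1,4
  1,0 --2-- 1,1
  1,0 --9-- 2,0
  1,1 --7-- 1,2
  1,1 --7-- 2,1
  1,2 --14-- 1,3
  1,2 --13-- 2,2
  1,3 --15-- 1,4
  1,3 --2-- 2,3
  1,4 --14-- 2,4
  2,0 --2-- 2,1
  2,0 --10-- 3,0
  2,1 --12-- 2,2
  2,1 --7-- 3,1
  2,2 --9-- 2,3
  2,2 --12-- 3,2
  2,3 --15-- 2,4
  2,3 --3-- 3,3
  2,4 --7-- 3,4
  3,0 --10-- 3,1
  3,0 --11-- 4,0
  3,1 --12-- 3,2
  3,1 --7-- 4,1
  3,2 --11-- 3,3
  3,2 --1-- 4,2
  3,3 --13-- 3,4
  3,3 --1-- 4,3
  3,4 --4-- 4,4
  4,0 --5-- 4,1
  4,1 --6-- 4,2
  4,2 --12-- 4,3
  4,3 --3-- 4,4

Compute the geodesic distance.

Shortest path: 1,0 → 1,1 → 1,2 → 1,3 → 2,3 → 3,3 → 4,3 → 4,4 → 3,4, total weight = 36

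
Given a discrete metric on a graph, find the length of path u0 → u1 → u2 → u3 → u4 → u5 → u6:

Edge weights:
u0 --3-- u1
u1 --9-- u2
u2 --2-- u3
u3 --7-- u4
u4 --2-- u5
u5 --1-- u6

Arc length = 3 + 9 + 2 + 7 + 2 + 1 = 24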